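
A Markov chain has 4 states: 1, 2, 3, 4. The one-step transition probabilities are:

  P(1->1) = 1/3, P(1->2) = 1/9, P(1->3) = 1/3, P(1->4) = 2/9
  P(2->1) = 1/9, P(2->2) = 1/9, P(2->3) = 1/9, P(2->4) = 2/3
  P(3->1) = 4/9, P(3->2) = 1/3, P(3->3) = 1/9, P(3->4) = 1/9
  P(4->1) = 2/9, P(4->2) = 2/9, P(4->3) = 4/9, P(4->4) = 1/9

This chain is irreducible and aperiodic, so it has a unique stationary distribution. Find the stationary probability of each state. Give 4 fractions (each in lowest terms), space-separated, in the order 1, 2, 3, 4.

Answer: 286/985 194/985 256/985 249/985

Derivation:
The stationary distribution satisfies pi = pi * P, i.e.:
  pi_1 = 1/3*pi_1 + 1/9*pi_2 + 4/9*pi_3 + 2/9*pi_4
  pi_2 = 1/9*pi_1 + 1/9*pi_2 + 1/3*pi_3 + 2/9*pi_4
  pi_3 = 1/3*pi_1 + 1/9*pi_2 + 1/9*pi_3 + 4/9*pi_4
  pi_4 = 2/9*pi_1 + 2/3*pi_2 + 1/9*pi_3 + 1/9*pi_4
with normalization: pi_1 + pi_2 + pi_3 + pi_4 = 1.

Using the first 3 balance equations plus normalization, the linear system A*pi = b is:
  [-2/3, 1/9, 4/9, 2/9] . pi = 0
  [1/9, -8/9, 1/3, 2/9] . pi = 0
  [1/3, 1/9, -8/9, 4/9] . pi = 0
  [1, 1, 1, 1] . pi = 1

Solving yields:
  pi_1 = 286/985
  pi_2 = 194/985
  pi_3 = 256/985
  pi_4 = 249/985

Verification (pi * P):
  286/985*1/3 + 194/985*1/9 + 256/985*4/9 + 249/985*2/9 = 286/985 = pi_1  (ok)
  286/985*1/9 + 194/985*1/9 + 256/985*1/3 + 249/985*2/9 = 194/985 = pi_2  (ok)
  286/985*1/3 + 194/985*1/9 + 256/985*1/9 + 249/985*4/9 = 256/985 = pi_3  (ok)
  286/985*2/9 + 194/985*2/3 + 256/985*1/9 + 249/985*1/9 = 249/985 = pi_4  (ok)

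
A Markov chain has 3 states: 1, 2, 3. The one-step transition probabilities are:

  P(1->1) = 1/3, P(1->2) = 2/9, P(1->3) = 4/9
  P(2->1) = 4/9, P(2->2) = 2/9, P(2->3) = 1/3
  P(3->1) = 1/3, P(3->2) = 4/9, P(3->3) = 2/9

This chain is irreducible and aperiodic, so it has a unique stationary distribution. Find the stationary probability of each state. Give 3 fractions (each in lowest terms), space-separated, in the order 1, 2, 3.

The stationary distribution satisfies pi = pi * P, i.e.:
  pi_1 = 1/3*pi_1 + 4/9*pi_2 + 1/3*pi_3
  pi_2 = 2/9*pi_1 + 2/9*pi_2 + 4/9*pi_3
  pi_3 = 4/9*pi_1 + 1/3*pi_2 + 2/9*pi_3
with normalization: pi_1 + pi_2 + pi_3 = 1.

Using the first 2 balance equations plus normalization, the linear system A*pi = b is:
  [-2/3, 4/9, 1/3] . pi = 0
  [2/9, -7/9, 4/9] . pi = 0
  [1, 1, 1] . pi = 1

Solving yields:
  pi_1 = 37/101
  pi_2 = 30/101
  pi_3 = 34/101

Verification (pi * P):
  37/101*1/3 + 30/101*4/9 + 34/101*1/3 = 37/101 = pi_1  (ok)
  37/101*2/9 + 30/101*2/9 + 34/101*4/9 = 30/101 = pi_2  (ok)
  37/101*4/9 + 30/101*1/3 + 34/101*2/9 = 34/101 = pi_3  (ok)

Answer: 37/101 30/101 34/101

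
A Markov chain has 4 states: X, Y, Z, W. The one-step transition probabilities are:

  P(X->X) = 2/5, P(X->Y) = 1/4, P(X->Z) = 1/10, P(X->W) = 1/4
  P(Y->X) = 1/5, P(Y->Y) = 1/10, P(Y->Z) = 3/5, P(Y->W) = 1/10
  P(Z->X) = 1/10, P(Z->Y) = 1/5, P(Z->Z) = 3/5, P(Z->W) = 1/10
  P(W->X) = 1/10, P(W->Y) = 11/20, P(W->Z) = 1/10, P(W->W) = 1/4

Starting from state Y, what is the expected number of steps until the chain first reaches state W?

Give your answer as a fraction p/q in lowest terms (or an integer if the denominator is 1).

Let h_i = expected steps to first reach W from state i.
Boundary: h_W = 0.
First-step equations for the other states:
  h_X = 1 + 2/5*h_X + 1/4*h_Y + 1/10*h_Z + 1/4*h_W
  h_Y = 1 + 1/5*h_X + 1/10*h_Y + 3/5*h_Z + 1/10*h_W
  h_Z = 1 + 1/10*h_X + 1/5*h_Y + 3/5*h_Z + 1/10*h_W

Substituting h_W = 0 and rearranging gives the linear system (I - Q) h = 1:
  [3/5, -1/4, -1/10] . (h_X, h_Y, h_Z) = 1
  [-1/5, 9/10, -3/5] . (h_X, h_Y, h_Z) = 1
  [-1/10, -1/5, 2/5] . (h_X, h_Y, h_Z) = 1

Solving yields:
  h_X = 25/4
  h_Y = 125/16
  h_Z = 255/32

Starting state is Y, so the expected hitting time is h_Y = 125/16.

Answer: 125/16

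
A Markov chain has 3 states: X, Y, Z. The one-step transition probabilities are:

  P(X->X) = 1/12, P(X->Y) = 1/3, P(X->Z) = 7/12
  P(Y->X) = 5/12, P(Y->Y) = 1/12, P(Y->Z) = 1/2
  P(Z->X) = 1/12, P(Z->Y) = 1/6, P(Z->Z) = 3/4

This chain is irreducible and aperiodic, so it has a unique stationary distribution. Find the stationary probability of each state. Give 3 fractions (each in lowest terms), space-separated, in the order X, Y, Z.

Answer: 21/148 13/74 101/148

Derivation:
The stationary distribution satisfies pi = pi * P, i.e.:
  pi_X = 1/12*pi_X + 5/12*pi_Y + 1/12*pi_Z
  pi_Y = 1/3*pi_X + 1/12*pi_Y + 1/6*pi_Z
  pi_Z = 7/12*pi_X + 1/2*pi_Y + 3/4*pi_Z
with normalization: pi_X + pi_Y + pi_Z = 1.

Using the first 2 balance equations plus normalization, the linear system A*pi = b is:
  [-11/12, 5/12, 1/12] . pi = 0
  [1/3, -11/12, 1/6] . pi = 0
  [1, 1, 1] . pi = 1

Solving yields:
  pi_X = 21/148
  pi_Y = 13/74
  pi_Z = 101/148

Verification (pi * P):
  21/148*1/12 + 13/74*5/12 + 101/148*1/12 = 21/148 = pi_X  (ok)
  21/148*1/3 + 13/74*1/12 + 101/148*1/6 = 13/74 = pi_Y  (ok)
  21/148*7/12 + 13/74*1/2 + 101/148*3/4 = 101/148 = pi_Z  (ok)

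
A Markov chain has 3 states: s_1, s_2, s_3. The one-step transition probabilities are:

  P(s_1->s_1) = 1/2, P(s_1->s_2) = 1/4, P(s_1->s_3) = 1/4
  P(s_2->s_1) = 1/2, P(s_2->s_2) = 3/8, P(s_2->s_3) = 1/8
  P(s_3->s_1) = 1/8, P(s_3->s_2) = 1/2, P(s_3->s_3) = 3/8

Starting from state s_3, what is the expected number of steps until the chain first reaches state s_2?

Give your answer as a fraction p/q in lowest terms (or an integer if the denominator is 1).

Let h_i = expected steps to first reach s_2 from state i.
Boundary: h_s_2 = 0.
First-step equations for the other states:
  h_s_1 = 1 + 1/2*h_s_1 + 1/4*h_s_2 + 1/4*h_s_3
  h_s_3 = 1 + 1/8*h_s_1 + 1/2*h_s_2 + 3/8*h_s_3

Substituting h_s_2 = 0 and rearranging gives the linear system (I - Q) h = 1:
  [1/2, -1/4] . (h_s_1, h_s_3) = 1
  [-1/8, 5/8] . (h_s_1, h_s_3) = 1

Solving yields:
  h_s_1 = 28/9
  h_s_3 = 20/9

Starting state is s_3, so the expected hitting time is h_s_3 = 20/9.

Answer: 20/9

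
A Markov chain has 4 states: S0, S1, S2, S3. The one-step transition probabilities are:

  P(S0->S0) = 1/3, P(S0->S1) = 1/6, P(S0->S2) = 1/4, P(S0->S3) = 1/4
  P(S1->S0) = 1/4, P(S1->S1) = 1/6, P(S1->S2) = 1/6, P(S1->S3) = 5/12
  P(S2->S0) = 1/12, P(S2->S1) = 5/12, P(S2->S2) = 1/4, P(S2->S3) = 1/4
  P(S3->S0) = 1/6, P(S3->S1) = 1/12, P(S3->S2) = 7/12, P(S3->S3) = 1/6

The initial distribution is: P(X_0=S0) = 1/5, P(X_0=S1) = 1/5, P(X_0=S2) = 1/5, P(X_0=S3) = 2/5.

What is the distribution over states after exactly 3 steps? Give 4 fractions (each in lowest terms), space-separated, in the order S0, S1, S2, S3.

Answer: 103/540 97/432 2737/8640 463/1728

Derivation:
Propagating the distribution step by step (d_{t+1} = d_t * P):
d_0 = (S0=1/5, S1=1/5, S2=1/5, S3=2/5)
  d_1[S0] = 1/5*1/3 + 1/5*1/4 + 1/5*1/12 + 2/5*1/6 = 1/5
  d_1[S1] = 1/5*1/6 + 1/5*1/6 + 1/5*5/12 + 2/5*1/12 = 11/60
  d_1[S2] = 1/5*1/4 + 1/5*1/6 + 1/5*1/4 + 2/5*7/12 = 11/30
  d_1[S3] = 1/5*1/4 + 1/5*5/12 + 1/5*1/4 + 2/5*1/6 = 1/4
d_1 = (S0=1/5, S1=11/60, S2=11/30, S3=1/4)
  d_2[S0] = 1/5*1/3 + 11/60*1/4 + 11/30*1/12 + 1/4*1/6 = 133/720
  d_2[S1] = 1/5*1/6 + 11/60*1/6 + 11/30*5/12 + 1/4*1/12 = 19/80
  d_2[S2] = 1/5*1/4 + 11/60*1/6 + 11/30*1/4 + 1/4*7/12 = 229/720
  d_2[S3] = 1/5*1/4 + 11/60*5/12 + 11/30*1/4 + 1/4*1/6 = 187/720
d_2 = (S0=133/720, S1=19/80, S2=229/720, S3=187/720)
  d_3[S0] = 133/720*1/3 + 19/80*1/4 + 229/720*1/12 + 187/720*1/6 = 103/540
  d_3[S1] = 133/720*1/6 + 19/80*1/6 + 229/720*5/12 + 187/720*1/12 = 97/432
  d_3[S2] = 133/720*1/4 + 19/80*1/6 + 229/720*1/4 + 187/720*7/12 = 2737/8640
  d_3[S3] = 133/720*1/4 + 19/80*5/12 + 229/720*1/4 + 187/720*1/6 = 463/1728
d_3 = (S0=103/540, S1=97/432, S2=2737/8640, S3=463/1728)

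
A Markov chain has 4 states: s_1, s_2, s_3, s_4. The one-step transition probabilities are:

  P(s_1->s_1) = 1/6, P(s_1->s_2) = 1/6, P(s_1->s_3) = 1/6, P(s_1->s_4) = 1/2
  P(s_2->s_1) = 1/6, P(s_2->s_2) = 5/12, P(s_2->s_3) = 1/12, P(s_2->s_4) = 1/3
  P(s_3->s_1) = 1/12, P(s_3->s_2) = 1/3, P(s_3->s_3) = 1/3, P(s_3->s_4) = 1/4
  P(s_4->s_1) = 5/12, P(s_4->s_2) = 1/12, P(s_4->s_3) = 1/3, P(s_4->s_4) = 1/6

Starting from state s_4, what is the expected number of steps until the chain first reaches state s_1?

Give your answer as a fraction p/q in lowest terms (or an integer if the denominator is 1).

Let h_i = expected steps to first reach s_1 from state i.
Boundary: h_s_1 = 0.
First-step equations for the other states:
  h_s_2 = 1 + 1/6*h_s_1 + 5/12*h_s_2 + 1/12*h_s_3 + 1/3*h_s_4
  h_s_3 = 1 + 1/12*h_s_1 + 1/3*h_s_2 + 1/3*h_s_3 + 1/4*h_s_4
  h_s_4 = 1 + 5/12*h_s_1 + 1/12*h_s_2 + 1/3*h_s_3 + 1/6*h_s_4

Substituting h_s_1 = 0 and rearranging gives the linear system (I - Q) h = 1:
  [7/12, -1/12, -1/3] . (h_s_2, h_s_3, h_s_4) = 1
  [-1/3, 2/3, -1/4] . (h_s_2, h_s_3, h_s_4) = 1
  [-1/12, -1/3, 5/6] . (h_s_2, h_s_3, h_s_4) = 1

Solving yields:
  h_s_2 = 1548/337
  h_s_3 = 1752/337
  h_s_4 = 1260/337

Starting state is s_4, so the expected hitting time is h_s_4 = 1260/337.

Answer: 1260/337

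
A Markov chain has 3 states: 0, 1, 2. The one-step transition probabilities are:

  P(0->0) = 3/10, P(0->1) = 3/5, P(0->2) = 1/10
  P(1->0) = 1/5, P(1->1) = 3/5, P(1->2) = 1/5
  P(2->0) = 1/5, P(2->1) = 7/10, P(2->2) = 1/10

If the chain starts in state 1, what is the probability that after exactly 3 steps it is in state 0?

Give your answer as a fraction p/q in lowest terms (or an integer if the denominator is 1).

Computing P^3 by repeated multiplication:
P^1 =
  0: [3/10, 3/5, 1/10]
  1: [1/5, 3/5, 1/5]
  2: [1/5, 7/10, 1/10]
P^2 =
  0: [23/100, 61/100, 4/25]
  1: [11/50, 31/50, 4/25]
  2: [11/50, 61/100, 17/100]
P^3 =
  0: [223/1000, 77/125, 161/1000]
  1: [111/500, 77/125, 81/500]
  2: [111/500, 617/1000, 161/1000]

(P^3)[1 -> 0] = 111/500

Answer: 111/500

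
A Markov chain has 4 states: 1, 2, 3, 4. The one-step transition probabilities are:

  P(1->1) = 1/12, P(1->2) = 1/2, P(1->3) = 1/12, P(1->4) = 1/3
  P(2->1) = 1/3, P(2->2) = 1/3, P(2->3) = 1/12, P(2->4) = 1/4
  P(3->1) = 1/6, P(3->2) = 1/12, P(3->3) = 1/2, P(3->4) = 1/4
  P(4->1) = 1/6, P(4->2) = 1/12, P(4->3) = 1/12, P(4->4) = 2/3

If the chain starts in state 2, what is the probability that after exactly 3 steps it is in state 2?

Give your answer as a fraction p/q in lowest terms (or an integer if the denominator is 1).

Answer: 13/54

Derivation:
Computing P^3 by repeated multiplication:
P^1 =
  1: [1/12, 1/2, 1/12, 1/3]
  2: [1/3, 1/3, 1/12, 1/4]
  3: [1/6, 1/12, 1/2, 1/4]
  4: [1/6, 1/12, 1/12, 2/3]
P^2 =
  1: [35/144, 35/144, 17/144, 19/48]
  2: [7/36, 11/36, 17/144, 55/144]
  3: [1/6, 25/144, 7/24, 53/144]
  4: [1/6, 25/144, 17/144, 13/24]
P^3 =
  1: [323/1728, 53/216, 229/1728, 47/108]
  2: [29/144, 13/54, 229/1728, 245/576]
  3: [157/864, 113/576, 59/288, 721/1728]
  4: [157/864, 113/576, 229/1728, 47/96]

(P^3)[2 -> 2] = 13/54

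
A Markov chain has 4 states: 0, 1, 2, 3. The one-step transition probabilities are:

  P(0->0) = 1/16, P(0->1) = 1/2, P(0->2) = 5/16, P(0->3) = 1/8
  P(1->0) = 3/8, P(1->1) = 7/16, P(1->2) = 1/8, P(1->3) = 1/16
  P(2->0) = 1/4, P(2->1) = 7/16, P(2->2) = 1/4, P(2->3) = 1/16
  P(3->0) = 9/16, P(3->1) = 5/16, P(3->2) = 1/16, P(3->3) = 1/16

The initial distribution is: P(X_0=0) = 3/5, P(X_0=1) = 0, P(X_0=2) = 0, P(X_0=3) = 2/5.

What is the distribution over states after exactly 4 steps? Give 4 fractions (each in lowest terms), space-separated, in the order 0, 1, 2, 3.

Propagating the distribution step by step (d_{t+1} = d_t * P):
d_0 = (0=3/5, 1=0, 2=0, 3=2/5)
  d_1[0] = 3/5*1/16 + 0*3/8 + 0*1/4 + 2/5*9/16 = 21/80
  d_1[1] = 3/5*1/2 + 0*7/16 + 0*7/16 + 2/5*5/16 = 17/40
  d_1[2] = 3/5*5/16 + 0*1/8 + 0*1/4 + 2/5*1/16 = 17/80
  d_1[3] = 3/5*1/8 + 0*1/16 + 0*1/16 + 2/5*1/16 = 1/10
d_1 = (0=21/80, 1=17/40, 2=17/80, 3=1/10)
  d_2[0] = 21/80*1/16 + 17/40*3/8 + 17/80*1/4 + 1/10*9/16 = 73/256
  d_2[1] = 21/80*1/2 + 17/40*7/16 + 17/80*7/16 + 1/10*5/16 = 113/256
  d_2[2] = 21/80*5/16 + 17/40*1/8 + 17/80*1/4 + 1/10*1/16 = 249/1280
  d_2[3] = 21/80*1/8 + 17/40*1/16 + 17/80*1/16 + 1/10*1/16 = 101/1280
d_2 = (0=73/256, 1=113/256, 2=249/1280, 3=101/1280)
  d_3[0] = 73/256*1/16 + 113/256*3/8 + 249/1280*1/4 + 101/1280*9/16 = 283/1024
  d_3[1] = 73/256*1/2 + 113/256*7/16 + 249/1280*7/16 + 101/1280*5/16 = 9123/20480
  d_3[2] = 73/256*5/16 + 113/256*1/8 + 249/1280*1/4 + 101/1280*1/16 = 1013/5120
  d_3[3] = 73/256*1/8 + 113/256*1/16 + 249/1280*1/16 + 101/1280*1/16 = 329/4096
d_3 = (0=283/1024, 1=9123/20480, 2=1013/5120, 3=329/4096)
  d_4[0] = 283/1024*1/16 + 9123/20480*3/8 + 1013/5120*1/4 + 329/4096*9/16 = 91411/327680
  d_4[1] = 283/1024*1/2 + 9123/20480*7/16 + 1013/5120*7/16 + 329/4096*5/16 = 14573/32768
  d_4[2] = 283/1024*5/16 + 9123/20480*1/8 + 1013/5120*1/4 + 329/4096*1/16 = 64399/327680
  d_4[3] = 283/1024*1/8 + 9123/20480*1/16 + 1013/5120*1/16 + 329/4096*1/16 = 1307/16384
d_4 = (0=91411/327680, 1=14573/32768, 2=64399/327680, 3=1307/16384)

Answer: 91411/327680 14573/32768 64399/327680 1307/16384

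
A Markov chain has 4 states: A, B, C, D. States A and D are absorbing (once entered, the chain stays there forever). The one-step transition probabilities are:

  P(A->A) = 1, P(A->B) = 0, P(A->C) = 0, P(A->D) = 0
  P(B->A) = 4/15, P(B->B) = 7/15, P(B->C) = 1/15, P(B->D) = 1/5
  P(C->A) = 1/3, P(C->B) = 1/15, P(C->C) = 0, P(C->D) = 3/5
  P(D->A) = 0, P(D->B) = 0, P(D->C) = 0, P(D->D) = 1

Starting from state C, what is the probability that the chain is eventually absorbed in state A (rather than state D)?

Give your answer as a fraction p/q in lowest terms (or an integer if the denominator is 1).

Let a_i = P(absorbed in A | start in state i).
Boundary conditions: a_A = 1, a_D = 0.
For each transient state i, a_i = sum_j P(i->j) * a_j:
  a_B = 4/15*a_A + 7/15*a_B + 1/15*a_C + 1/5*a_D
  a_C = 1/3*a_A + 1/15*a_B + 0*a_C + 3/5*a_D

Substituting a_A = 1 and a_D = 0, rearrange to (I - Q) a = r where r[i] = P(i -> A):
  [8/15, -1/15] . (a_B, a_C) = 4/15
  [-1/15, 1] . (a_B, a_C) = 1/3

Solving yields:
  a_B = 65/119
  a_C = 44/119

Starting state is C, so the absorption probability is a_C = 44/119.

Answer: 44/119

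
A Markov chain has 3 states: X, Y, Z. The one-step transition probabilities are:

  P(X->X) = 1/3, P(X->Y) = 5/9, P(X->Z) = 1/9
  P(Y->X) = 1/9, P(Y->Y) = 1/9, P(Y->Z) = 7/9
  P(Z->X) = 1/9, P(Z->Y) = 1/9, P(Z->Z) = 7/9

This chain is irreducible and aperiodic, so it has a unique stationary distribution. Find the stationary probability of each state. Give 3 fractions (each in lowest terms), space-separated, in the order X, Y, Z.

The stationary distribution satisfies pi = pi * P, i.e.:
  pi_X = 1/3*pi_X + 1/9*pi_Y + 1/9*pi_Z
  pi_Y = 5/9*pi_X + 1/9*pi_Y + 1/9*pi_Z
  pi_Z = 1/9*pi_X + 7/9*pi_Y + 7/9*pi_Z
with normalization: pi_X + pi_Y + pi_Z = 1.

Using the first 2 balance equations plus normalization, the linear system A*pi = b is:
  [-2/3, 1/9, 1/9] . pi = 0
  [5/9, -8/9, 1/9] . pi = 0
  [1, 1, 1] . pi = 1

Solving yields:
  pi_X = 1/7
  pi_Y = 11/63
  pi_Z = 43/63

Verification (pi * P):
  1/7*1/3 + 11/63*1/9 + 43/63*1/9 = 1/7 = pi_X  (ok)
  1/7*5/9 + 11/63*1/9 + 43/63*1/9 = 11/63 = pi_Y  (ok)
  1/7*1/9 + 11/63*7/9 + 43/63*7/9 = 43/63 = pi_Z  (ok)

Answer: 1/7 11/63 43/63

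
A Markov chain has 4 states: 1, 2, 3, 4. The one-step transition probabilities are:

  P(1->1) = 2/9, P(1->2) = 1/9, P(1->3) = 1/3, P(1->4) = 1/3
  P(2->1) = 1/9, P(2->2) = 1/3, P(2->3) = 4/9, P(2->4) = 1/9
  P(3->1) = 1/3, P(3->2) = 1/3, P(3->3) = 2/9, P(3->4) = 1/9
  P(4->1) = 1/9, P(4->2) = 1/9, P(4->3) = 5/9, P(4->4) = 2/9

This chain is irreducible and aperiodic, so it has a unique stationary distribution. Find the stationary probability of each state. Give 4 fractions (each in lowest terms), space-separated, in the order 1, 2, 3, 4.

Answer: 77/358 44/179 129/358 32/179

Derivation:
The stationary distribution satisfies pi = pi * P, i.e.:
  pi_1 = 2/9*pi_1 + 1/9*pi_2 + 1/3*pi_3 + 1/9*pi_4
  pi_2 = 1/9*pi_1 + 1/3*pi_2 + 1/3*pi_3 + 1/9*pi_4
  pi_3 = 1/3*pi_1 + 4/9*pi_2 + 2/9*pi_3 + 5/9*pi_4
  pi_4 = 1/3*pi_1 + 1/9*pi_2 + 1/9*pi_3 + 2/9*pi_4
with normalization: pi_1 + pi_2 + pi_3 + pi_4 = 1.

Using the first 3 balance equations plus normalization, the linear system A*pi = b is:
  [-7/9, 1/9, 1/3, 1/9] . pi = 0
  [1/9, -2/3, 1/3, 1/9] . pi = 0
  [1/3, 4/9, -7/9, 5/9] . pi = 0
  [1, 1, 1, 1] . pi = 1

Solving yields:
  pi_1 = 77/358
  pi_2 = 44/179
  pi_3 = 129/358
  pi_4 = 32/179

Verification (pi * P):
  77/358*2/9 + 44/179*1/9 + 129/358*1/3 + 32/179*1/9 = 77/358 = pi_1  (ok)
  77/358*1/9 + 44/179*1/3 + 129/358*1/3 + 32/179*1/9 = 44/179 = pi_2  (ok)
  77/358*1/3 + 44/179*4/9 + 129/358*2/9 + 32/179*5/9 = 129/358 = pi_3  (ok)
  77/358*1/3 + 44/179*1/9 + 129/358*1/9 + 32/179*2/9 = 32/179 = pi_4  (ok)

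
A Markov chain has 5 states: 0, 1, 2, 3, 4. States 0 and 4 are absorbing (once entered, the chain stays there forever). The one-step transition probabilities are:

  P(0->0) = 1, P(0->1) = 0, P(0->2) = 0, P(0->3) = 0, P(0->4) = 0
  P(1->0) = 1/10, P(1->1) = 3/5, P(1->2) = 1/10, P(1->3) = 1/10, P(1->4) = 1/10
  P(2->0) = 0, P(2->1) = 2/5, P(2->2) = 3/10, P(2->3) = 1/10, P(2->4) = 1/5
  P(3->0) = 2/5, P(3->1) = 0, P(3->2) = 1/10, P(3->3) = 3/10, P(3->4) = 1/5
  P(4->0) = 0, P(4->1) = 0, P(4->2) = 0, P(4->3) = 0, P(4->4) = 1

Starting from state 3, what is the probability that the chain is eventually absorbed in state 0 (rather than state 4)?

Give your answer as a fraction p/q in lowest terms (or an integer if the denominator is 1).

Let a_i = P(absorbed in 0 | start in state i).
Boundary conditions: a_0 = 1, a_4 = 0.
For each transient state i, a_i = sum_j P(i->j) * a_j:
  a_1 = 1/10*a_0 + 3/5*a_1 + 1/10*a_2 + 1/10*a_3 + 1/10*a_4
  a_2 = 0*a_0 + 2/5*a_1 + 3/10*a_2 + 1/10*a_3 + 1/5*a_4
  a_3 = 2/5*a_0 + 0*a_1 + 1/10*a_2 + 3/10*a_3 + 1/5*a_4

Substituting a_0 = 1 and a_4 = 0, rearrange to (I - Q) a = r where r[i] = P(i -> 0):
  [2/5, -1/10, -1/10] . (a_1, a_2, a_3) = 1/10
  [-2/5, 7/10, -1/10] . (a_1, a_2, a_3) = 0
  [0, -1/10, 7/10] . (a_1, a_2, a_3) = 2/5

Solving yields:
  a_1 = 1/2
  a_2 = 3/8
  a_3 = 5/8

Starting state is 3, so the absorption probability is a_3 = 5/8.

Answer: 5/8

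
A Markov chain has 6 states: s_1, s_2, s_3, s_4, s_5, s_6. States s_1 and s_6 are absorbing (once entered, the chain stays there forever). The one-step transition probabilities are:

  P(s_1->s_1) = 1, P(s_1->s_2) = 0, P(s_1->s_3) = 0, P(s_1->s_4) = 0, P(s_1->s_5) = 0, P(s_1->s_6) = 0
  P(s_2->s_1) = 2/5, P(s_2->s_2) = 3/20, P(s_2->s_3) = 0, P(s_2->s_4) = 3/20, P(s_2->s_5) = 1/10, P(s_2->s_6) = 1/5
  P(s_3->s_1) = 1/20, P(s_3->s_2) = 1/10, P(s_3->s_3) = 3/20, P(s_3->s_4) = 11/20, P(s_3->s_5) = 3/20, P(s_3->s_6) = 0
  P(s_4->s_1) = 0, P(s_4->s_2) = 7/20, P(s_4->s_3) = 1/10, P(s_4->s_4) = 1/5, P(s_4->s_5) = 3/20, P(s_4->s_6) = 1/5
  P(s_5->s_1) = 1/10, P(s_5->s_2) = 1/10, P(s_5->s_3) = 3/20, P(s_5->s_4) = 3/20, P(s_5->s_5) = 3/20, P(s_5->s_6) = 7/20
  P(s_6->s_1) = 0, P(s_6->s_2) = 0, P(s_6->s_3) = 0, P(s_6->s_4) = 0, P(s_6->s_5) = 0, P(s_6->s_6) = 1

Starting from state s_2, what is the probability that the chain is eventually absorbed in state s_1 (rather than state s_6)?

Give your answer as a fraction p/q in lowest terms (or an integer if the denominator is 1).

Answer: 32267/56340

Derivation:
Let a_i = P(absorbed in s_1 | start in state i).
Boundary conditions: a_s_1 = 1, a_s_6 = 0.
For each transient state i, a_i = sum_j P(i->j) * a_j:
  a_s_2 = 2/5*a_s_1 + 3/20*a_s_2 + 0*a_s_3 + 3/20*a_s_4 + 1/10*a_s_5 + 1/5*a_s_6
  a_s_3 = 1/20*a_s_1 + 1/10*a_s_2 + 3/20*a_s_3 + 11/20*a_s_4 + 3/20*a_s_5 + 0*a_s_6
  a_s_4 = 0*a_s_1 + 7/20*a_s_2 + 1/10*a_s_3 + 1/5*a_s_4 + 3/20*a_s_5 + 1/5*a_s_6
  a_s_5 = 1/10*a_s_1 + 1/10*a_s_2 + 3/20*a_s_3 + 3/20*a_s_4 + 3/20*a_s_5 + 7/20*a_s_6

Substituting a_s_1 = 1 and a_s_6 = 0, rearrange to (I - Q) a = r where r[i] = P(i -> s_1):
  [17/20, 0, -3/20, -1/10] . (a_s_2, a_s_3, a_s_4, a_s_5) = 2/5
  [-1/10, 17/20, -11/20, -3/20] . (a_s_2, a_s_3, a_s_4, a_s_5) = 1/20
  [-7/20, -1/10, 4/5, -3/20] . (a_s_2, a_s_3, a_s_4, a_s_5) = 0
  [-1/10, -3/20, -3/20, 17/20] . (a_s_2, a_s_3, a_s_4, a_s_5) = 1/10

Solving yields:
  a_s_2 = 32267/56340
  a_s_3 = 2357/5634
  a_s_4 = 455/1252
  a_s_5 = 18197/56340

Starting state is s_2, so the absorption probability is a_s_2 = 32267/56340.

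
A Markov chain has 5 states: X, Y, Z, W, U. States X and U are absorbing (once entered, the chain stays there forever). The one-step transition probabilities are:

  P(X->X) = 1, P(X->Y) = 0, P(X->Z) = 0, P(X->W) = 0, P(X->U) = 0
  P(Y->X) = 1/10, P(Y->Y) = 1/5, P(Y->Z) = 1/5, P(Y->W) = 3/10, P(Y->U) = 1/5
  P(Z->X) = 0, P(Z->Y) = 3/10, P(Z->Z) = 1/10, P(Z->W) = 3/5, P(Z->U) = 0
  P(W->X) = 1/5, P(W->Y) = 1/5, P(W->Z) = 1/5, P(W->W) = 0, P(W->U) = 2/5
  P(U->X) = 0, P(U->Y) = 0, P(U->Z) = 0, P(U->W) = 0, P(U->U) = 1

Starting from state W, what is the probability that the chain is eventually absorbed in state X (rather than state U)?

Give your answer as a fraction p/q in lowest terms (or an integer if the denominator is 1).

Answer: 1/3

Derivation:
Let a_i = P(absorbed in X | start in state i).
Boundary conditions: a_X = 1, a_U = 0.
For each transient state i, a_i = sum_j P(i->j) * a_j:
  a_Y = 1/10*a_X + 1/5*a_Y + 1/5*a_Z + 3/10*a_W + 1/5*a_U
  a_Z = 0*a_X + 3/10*a_Y + 1/10*a_Z + 3/5*a_W + 0*a_U
  a_W = 1/5*a_X + 1/5*a_Y + 1/5*a_Z + 0*a_W + 2/5*a_U

Substituting a_X = 1 and a_U = 0, rearrange to (I - Q) a = r where r[i] = P(i -> X):
  [4/5, -1/5, -3/10] . (a_Y, a_Z, a_W) = 1/10
  [-3/10, 9/10, -3/5] . (a_Y, a_Z, a_W) = 0
  [-1/5, -1/5, 1] . (a_Y, a_Z, a_W) = 1/5

Solving yields:
  a_Y = 1/3
  a_Z = 1/3
  a_W = 1/3

Starting state is W, so the absorption probability is a_W = 1/3.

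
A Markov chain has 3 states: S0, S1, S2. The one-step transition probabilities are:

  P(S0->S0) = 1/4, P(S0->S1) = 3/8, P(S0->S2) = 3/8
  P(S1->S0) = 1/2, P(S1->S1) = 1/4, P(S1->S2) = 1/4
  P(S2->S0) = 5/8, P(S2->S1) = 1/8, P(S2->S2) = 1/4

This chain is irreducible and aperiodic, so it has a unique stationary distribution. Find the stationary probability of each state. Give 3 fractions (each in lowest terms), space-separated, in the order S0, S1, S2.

Answer: 34/79 21/79 24/79

Derivation:
The stationary distribution satisfies pi = pi * P, i.e.:
  pi_S0 = 1/4*pi_S0 + 1/2*pi_S1 + 5/8*pi_S2
  pi_S1 = 3/8*pi_S0 + 1/4*pi_S1 + 1/8*pi_S2
  pi_S2 = 3/8*pi_S0 + 1/4*pi_S1 + 1/4*pi_S2
with normalization: pi_S0 + pi_S1 + pi_S2 = 1.

Using the first 2 balance equations plus normalization, the linear system A*pi = b is:
  [-3/4, 1/2, 5/8] . pi = 0
  [3/8, -3/4, 1/8] . pi = 0
  [1, 1, 1] . pi = 1

Solving yields:
  pi_S0 = 34/79
  pi_S1 = 21/79
  pi_S2 = 24/79

Verification (pi * P):
  34/79*1/4 + 21/79*1/2 + 24/79*5/8 = 34/79 = pi_S0  (ok)
  34/79*3/8 + 21/79*1/4 + 24/79*1/8 = 21/79 = pi_S1  (ok)
  34/79*3/8 + 21/79*1/4 + 24/79*1/4 = 24/79 = pi_S2  (ok)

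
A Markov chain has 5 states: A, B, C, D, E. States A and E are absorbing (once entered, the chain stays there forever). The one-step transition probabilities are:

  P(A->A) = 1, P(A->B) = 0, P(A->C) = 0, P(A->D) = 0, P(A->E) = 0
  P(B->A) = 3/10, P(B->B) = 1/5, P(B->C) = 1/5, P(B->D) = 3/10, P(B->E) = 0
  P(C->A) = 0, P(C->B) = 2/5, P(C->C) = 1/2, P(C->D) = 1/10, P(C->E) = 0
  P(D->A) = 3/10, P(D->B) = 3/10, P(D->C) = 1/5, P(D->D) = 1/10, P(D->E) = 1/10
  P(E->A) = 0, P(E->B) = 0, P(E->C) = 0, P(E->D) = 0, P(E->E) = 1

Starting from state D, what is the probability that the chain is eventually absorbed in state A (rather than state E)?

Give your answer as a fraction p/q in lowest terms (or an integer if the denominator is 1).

Let a_i = P(absorbed in A | start in state i).
Boundary conditions: a_A = 1, a_E = 0.
For each transient state i, a_i = sum_j P(i->j) * a_j:
  a_B = 3/10*a_A + 1/5*a_B + 1/5*a_C + 3/10*a_D + 0*a_E
  a_C = 0*a_A + 2/5*a_B + 1/2*a_C + 1/10*a_D + 0*a_E
  a_D = 3/10*a_A + 3/10*a_B + 1/5*a_C + 1/10*a_D + 1/10*a_E

Substituting a_A = 1 and a_E = 0, rearrange to (I - Q) a = r where r[i] = P(i -> A):
  [4/5, -1/5, -3/10] . (a_B, a_C, a_D) = 3/10
  [-2/5, 1/2, -1/10] . (a_B, a_C, a_D) = 0
  [-3/10, -1/5, 9/10] . (a_B, a_C, a_D) = 3/10

Solving yields:
  a_B = 180/197
  a_C = 177/197
  a_D = 165/197

Starting state is D, so the absorption probability is a_D = 165/197.

Answer: 165/197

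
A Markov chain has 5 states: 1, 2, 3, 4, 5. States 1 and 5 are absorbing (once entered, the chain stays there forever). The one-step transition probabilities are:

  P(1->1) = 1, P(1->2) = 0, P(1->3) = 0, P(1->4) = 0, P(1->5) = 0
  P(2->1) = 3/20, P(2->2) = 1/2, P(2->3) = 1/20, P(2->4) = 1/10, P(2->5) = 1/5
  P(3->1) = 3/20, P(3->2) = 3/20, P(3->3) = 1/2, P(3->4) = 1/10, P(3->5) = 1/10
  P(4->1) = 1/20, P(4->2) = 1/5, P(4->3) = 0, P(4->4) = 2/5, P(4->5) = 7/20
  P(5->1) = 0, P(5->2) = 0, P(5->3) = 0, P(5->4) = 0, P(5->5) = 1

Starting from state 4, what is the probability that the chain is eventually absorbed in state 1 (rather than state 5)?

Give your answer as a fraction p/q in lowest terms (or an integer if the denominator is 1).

Let a_i = P(absorbed in 1 | start in state i).
Boundary conditions: a_1 = 1, a_5 = 0.
For each transient state i, a_i = sum_j P(i->j) * a_j:
  a_2 = 3/20*a_1 + 1/2*a_2 + 1/20*a_3 + 1/10*a_4 + 1/5*a_5
  a_3 = 3/20*a_1 + 3/20*a_2 + 1/2*a_3 + 1/10*a_4 + 1/10*a_5
  a_4 = 1/20*a_1 + 1/5*a_2 + 0*a_3 + 2/5*a_4 + 7/20*a_5

Substituting a_1 = 1 and a_5 = 0, rearrange to (I - Q) a = r where r[i] = P(i -> 1):
  [1/2, -1/20, -1/10] . (a_2, a_3, a_4) = 3/20
  [-3/20, 1/2, -1/10] . (a_2, a_3, a_4) = 3/20
  [-1/5, 0, 3/5] . (a_2, a_3, a_4) = 1/20

Solving yields:
  a_2 = 209/538
  a_3 = 247/538
  a_4 = 229/1076

Starting state is 4, so the absorption probability is a_4 = 229/1076.

Answer: 229/1076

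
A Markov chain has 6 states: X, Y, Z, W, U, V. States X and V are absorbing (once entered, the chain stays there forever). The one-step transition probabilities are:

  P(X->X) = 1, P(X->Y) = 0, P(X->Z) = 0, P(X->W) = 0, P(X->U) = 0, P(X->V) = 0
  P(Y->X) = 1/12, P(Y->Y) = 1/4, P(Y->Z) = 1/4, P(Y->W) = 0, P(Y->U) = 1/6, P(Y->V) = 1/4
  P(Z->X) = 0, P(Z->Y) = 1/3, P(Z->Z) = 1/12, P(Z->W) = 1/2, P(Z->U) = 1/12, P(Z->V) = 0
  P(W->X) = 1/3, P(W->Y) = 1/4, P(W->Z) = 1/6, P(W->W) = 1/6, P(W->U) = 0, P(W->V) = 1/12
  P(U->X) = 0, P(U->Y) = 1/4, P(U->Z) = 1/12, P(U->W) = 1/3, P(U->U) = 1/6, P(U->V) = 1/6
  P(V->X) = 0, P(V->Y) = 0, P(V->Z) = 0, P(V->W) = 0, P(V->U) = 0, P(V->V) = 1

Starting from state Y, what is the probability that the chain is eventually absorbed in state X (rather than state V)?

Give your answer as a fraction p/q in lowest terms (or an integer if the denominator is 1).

Answer: 71/192

Derivation:
Let a_i = P(absorbed in X | start in state i).
Boundary conditions: a_X = 1, a_V = 0.
For each transient state i, a_i = sum_j P(i->j) * a_j:
  a_Y = 1/12*a_X + 1/4*a_Y + 1/4*a_Z + 0*a_W + 1/6*a_U + 1/4*a_V
  a_Z = 0*a_X + 1/3*a_Y + 1/12*a_Z + 1/2*a_W + 1/12*a_U + 0*a_V
  a_W = 1/3*a_X + 1/4*a_Y + 1/6*a_Z + 1/6*a_W + 0*a_U + 1/12*a_V
  a_U = 0*a_X + 1/4*a_Y + 1/12*a_Z + 1/3*a_W + 1/6*a_U + 1/6*a_V

Substituting a_X = 1 and a_V = 0, rearrange to (I - Q) a = r where r[i] = P(i -> X):
  [3/4, -1/4, 0, -1/6] . (a_Y, a_Z, a_W, a_U) = 1/12
  [-1/3, 11/12, -1/2, -1/12] . (a_Y, a_Z, a_W, a_U) = 0
  [-1/4, -1/6, 5/6, 0] . (a_Y, a_Z, a_W, a_U) = 1/3
  [-1/4, -1/12, -1/3, 5/6] . (a_Y, a_Z, a_W, a_U) = 0

Solving yields:
  a_Y = 71/192
  a_Z = 97/192
  a_W = 235/384
  a_U = 13/32

Starting state is Y, so the absorption probability is a_Y = 71/192.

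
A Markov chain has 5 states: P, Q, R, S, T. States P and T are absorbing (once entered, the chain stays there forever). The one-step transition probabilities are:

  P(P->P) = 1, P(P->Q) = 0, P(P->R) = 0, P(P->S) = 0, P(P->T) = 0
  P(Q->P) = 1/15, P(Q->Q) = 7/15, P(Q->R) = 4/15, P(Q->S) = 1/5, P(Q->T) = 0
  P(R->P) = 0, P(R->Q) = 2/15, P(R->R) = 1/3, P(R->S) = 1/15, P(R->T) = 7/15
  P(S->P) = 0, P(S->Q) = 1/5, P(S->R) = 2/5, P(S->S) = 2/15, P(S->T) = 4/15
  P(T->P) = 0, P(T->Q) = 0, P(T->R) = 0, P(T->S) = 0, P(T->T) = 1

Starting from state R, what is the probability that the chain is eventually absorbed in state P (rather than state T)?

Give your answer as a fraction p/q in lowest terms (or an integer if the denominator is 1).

Let a_i = P(absorbed in P | start in state i).
Boundary conditions: a_P = 1, a_T = 0.
For each transient state i, a_i = sum_j P(i->j) * a_j:
  a_Q = 1/15*a_P + 7/15*a_Q + 4/15*a_R + 1/5*a_S + 0*a_T
  a_R = 0*a_P + 2/15*a_Q + 1/3*a_R + 1/15*a_S + 7/15*a_T
  a_S = 0*a_P + 1/5*a_Q + 2/5*a_R + 2/15*a_S + 4/15*a_T

Substituting a_P = 1 and a_T = 0, rearrange to (I - Q) a = r where r[i] = P(i -> P):
  [8/15, -4/15, -1/5] . (a_Q, a_R, a_S) = 1/15
  [-2/15, 2/3, -1/15] . (a_Q, a_R, a_S) = 0
  [-1/5, -2/5, 13/15] . (a_Q, a_R, a_S) = 0

Solving yields:
  a_Q = 62/375
  a_R = 29/750
  a_S = 7/125

Starting state is R, so the absorption probability is a_R = 29/750.

Answer: 29/750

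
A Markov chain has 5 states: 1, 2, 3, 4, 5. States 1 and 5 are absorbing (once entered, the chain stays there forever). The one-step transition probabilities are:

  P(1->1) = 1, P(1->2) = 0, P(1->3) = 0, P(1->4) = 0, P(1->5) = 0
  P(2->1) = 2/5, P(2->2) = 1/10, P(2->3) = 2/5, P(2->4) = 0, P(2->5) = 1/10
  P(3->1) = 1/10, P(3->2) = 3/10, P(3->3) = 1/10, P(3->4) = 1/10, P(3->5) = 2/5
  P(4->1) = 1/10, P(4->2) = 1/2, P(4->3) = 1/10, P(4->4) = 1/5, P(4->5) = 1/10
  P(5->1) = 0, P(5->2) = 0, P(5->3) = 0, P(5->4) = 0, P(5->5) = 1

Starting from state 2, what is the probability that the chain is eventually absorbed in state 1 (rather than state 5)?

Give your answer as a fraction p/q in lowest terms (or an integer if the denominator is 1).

Let a_i = P(absorbed in 1 | start in state i).
Boundary conditions: a_1 = 1, a_5 = 0.
For each transient state i, a_i = sum_j P(i->j) * a_j:
  a_2 = 2/5*a_1 + 1/10*a_2 + 2/5*a_3 + 0*a_4 + 1/10*a_5
  a_3 = 1/10*a_1 + 3/10*a_2 + 1/10*a_3 + 1/10*a_4 + 2/5*a_5
  a_4 = 1/10*a_1 + 1/2*a_2 + 1/10*a_3 + 1/5*a_4 + 1/10*a_5

Substituting a_1 = 1 and a_5 = 0, rearrange to (I - Q) a = r where r[i] = P(i -> 1):
  [9/10, -2/5, 0] . (a_2, a_3, a_4) = 2/5
  [-3/10, 9/10, -1/10] . (a_2, a_3, a_4) = 1/10
  [-1/2, -1/10, 4/5] . (a_2, a_3, a_4) = 1/10

Solving yields:
  a_2 = 320/523
  a_3 = 197/523
  a_4 = 290/523

Starting state is 2, so the absorption probability is a_2 = 320/523.

Answer: 320/523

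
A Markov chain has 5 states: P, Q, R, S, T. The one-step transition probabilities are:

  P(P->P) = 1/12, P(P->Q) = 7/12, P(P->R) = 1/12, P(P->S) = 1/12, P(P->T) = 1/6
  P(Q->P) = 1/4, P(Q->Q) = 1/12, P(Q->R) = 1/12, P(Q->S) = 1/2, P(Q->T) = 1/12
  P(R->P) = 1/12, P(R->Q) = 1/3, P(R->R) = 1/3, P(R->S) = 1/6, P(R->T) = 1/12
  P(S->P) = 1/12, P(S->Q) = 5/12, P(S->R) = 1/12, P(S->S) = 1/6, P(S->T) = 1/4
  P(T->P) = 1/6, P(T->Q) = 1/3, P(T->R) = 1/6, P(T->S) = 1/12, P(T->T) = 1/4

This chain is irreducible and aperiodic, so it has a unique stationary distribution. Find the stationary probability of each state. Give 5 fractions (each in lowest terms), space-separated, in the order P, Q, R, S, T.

The stationary distribution satisfies pi = pi * P, i.e.:
  pi_P = 1/12*pi_P + 1/4*pi_Q + 1/12*pi_R + 1/12*pi_S + 1/6*pi_T
  pi_Q = 7/12*pi_P + 1/12*pi_Q + 1/3*pi_R + 5/12*pi_S + 1/3*pi_T
  pi_R = 1/12*pi_P + 1/12*pi_Q + 1/3*pi_R + 1/12*pi_S + 1/6*pi_T
  pi_S = 1/12*pi_P + 1/2*pi_Q + 1/6*pi_R + 1/6*pi_S + 1/12*pi_T
  pi_T = 1/6*pi_P + 1/12*pi_Q + 1/12*pi_R + 1/4*pi_S + 1/4*pi_T
with normalization: pi_P + pi_Q + pi_R + pi_S + pi_T = 1.

Using the first 4 balance equations plus normalization, the linear system A*pi = b is:
  [-11/12, 1/4, 1/12, 1/12, 1/6] . pi = 0
  [7/12, -11/12, 1/3, 5/12, 1/3] . pi = 0
  [1/12, 1/12, -2/3, 1/12, 1/6] . pi = 0
  [1/12, 1/2, 1/6, -5/6, 1/12] . pi = 0
  [1, 1, 1, 1, 1] . pi = 1

Solving yields:
  pi_P = 384/2575
  pi_Q = 1611/5150
  pi_R = 333/2575
  pi_S = 1261/5150
  pi_T = 422/2575

Verification (pi * P):
  384/2575*1/12 + 1611/5150*1/4 + 333/2575*1/12 + 1261/5150*1/12 + 422/2575*1/6 = 384/2575 = pi_P  (ok)
  384/2575*7/12 + 1611/5150*1/12 + 333/2575*1/3 + 1261/5150*5/12 + 422/2575*1/3 = 1611/5150 = pi_Q  (ok)
  384/2575*1/12 + 1611/5150*1/12 + 333/2575*1/3 + 1261/5150*1/12 + 422/2575*1/6 = 333/2575 = pi_R  (ok)
  384/2575*1/12 + 1611/5150*1/2 + 333/2575*1/6 + 1261/5150*1/6 + 422/2575*1/12 = 1261/5150 = pi_S  (ok)
  384/2575*1/6 + 1611/5150*1/12 + 333/2575*1/12 + 1261/5150*1/4 + 422/2575*1/4 = 422/2575 = pi_T  (ok)

Answer: 384/2575 1611/5150 333/2575 1261/5150 422/2575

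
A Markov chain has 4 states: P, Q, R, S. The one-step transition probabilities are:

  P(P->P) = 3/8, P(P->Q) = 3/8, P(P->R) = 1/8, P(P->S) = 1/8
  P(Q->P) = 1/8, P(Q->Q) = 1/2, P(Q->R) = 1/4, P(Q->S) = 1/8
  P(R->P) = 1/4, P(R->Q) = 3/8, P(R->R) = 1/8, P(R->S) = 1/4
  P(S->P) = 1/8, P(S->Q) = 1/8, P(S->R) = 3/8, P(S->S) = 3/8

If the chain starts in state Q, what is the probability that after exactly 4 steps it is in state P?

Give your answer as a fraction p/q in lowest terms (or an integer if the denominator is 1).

Answer: 415/2048

Derivation:
Computing P^4 by repeated multiplication:
P^1 =
  P: [3/8, 3/8, 1/8, 1/8]
  Q: [1/8, 1/2, 1/4, 1/8]
  R: [1/4, 3/8, 1/8, 1/4]
  S: [1/8, 1/8, 3/8, 3/8]
P^2 =
  P: [15/64, 25/64, 13/64, 11/64]
  Q: [3/16, 13/32, 7/32, 3/16]
  R: [13/64, 23/64, 15/64, 13/64]
  S: [13/64, 19/64, 15/64, 17/64]
P^3 =
  P: [107/512, 195/512, 111/512, 99/512]
  Q: [51/256, 97/256, 57/256, 51/256]
  R: [105/512, 189/512, 113/512, 105/512]
  S: [105/512, 177/512, 117/512, 113/512]
P^4 =
  P: [837/4096, 1533/4096, 905/4096, 821/4096]
  Q: [415/2048, 763/2048, 455/2048, 415/2048]
  R: [835/4096, 1515/4096, 911/4096, 835/4096]
  S: [839/4096, 1487/4096, 915/4096, 855/4096]

(P^4)[Q -> P] = 415/2048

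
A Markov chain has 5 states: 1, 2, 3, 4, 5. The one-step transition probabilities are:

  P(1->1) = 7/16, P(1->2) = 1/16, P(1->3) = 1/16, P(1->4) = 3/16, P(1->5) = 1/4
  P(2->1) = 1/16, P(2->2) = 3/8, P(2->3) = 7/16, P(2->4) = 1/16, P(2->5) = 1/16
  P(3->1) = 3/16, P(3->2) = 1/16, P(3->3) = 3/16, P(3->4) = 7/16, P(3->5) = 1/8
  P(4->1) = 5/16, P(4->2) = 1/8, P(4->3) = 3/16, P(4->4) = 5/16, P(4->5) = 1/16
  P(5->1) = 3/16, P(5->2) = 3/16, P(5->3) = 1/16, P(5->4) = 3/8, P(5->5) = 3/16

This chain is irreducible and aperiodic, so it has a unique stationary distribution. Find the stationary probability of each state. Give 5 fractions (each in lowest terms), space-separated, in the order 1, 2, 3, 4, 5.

The stationary distribution satisfies pi = pi * P, i.e.:
  pi_1 = 7/16*pi_1 + 1/16*pi_2 + 3/16*pi_3 + 5/16*pi_4 + 3/16*pi_5
  pi_2 = 1/16*pi_1 + 3/8*pi_2 + 1/16*pi_3 + 1/8*pi_4 + 3/16*pi_5
  pi_3 = 1/16*pi_1 + 7/16*pi_2 + 3/16*pi_3 + 3/16*pi_4 + 1/16*pi_5
  pi_4 = 3/16*pi_1 + 1/16*pi_2 + 7/16*pi_3 + 5/16*pi_4 + 3/8*pi_5
  pi_5 = 1/4*pi_1 + 1/16*pi_2 + 1/8*pi_3 + 1/16*pi_4 + 3/16*pi_5
with normalization: pi_1 + pi_2 + pi_3 + pi_4 + pi_5 = 1.

Using the first 4 balance equations plus normalization, the linear system A*pi = b is:
  [-9/16, 1/16, 3/16, 5/16, 3/16] . pi = 0
  [1/16, -5/8, 1/16, 1/8, 3/16] . pi = 0
  [1/16, 7/16, -13/16, 3/16, 1/16] . pi = 0
  [3/16, 1/16, 7/16, -11/16, 3/8] . pi = 0
  [1, 1, 1, 1, 1] . pi = 1

Solving yields:
  pi_1 = 1303/4791
  pi_2 = 2713/19164
  pi_3 = 820/4791
  pi_4 = 5239/19164
  pi_5 = 680/4791

Verification (pi * P):
  1303/4791*7/16 + 2713/19164*1/16 + 820/4791*3/16 + 5239/19164*5/16 + 680/4791*3/16 = 1303/4791 = pi_1  (ok)
  1303/4791*1/16 + 2713/19164*3/8 + 820/4791*1/16 + 5239/19164*1/8 + 680/4791*3/16 = 2713/19164 = pi_2  (ok)
  1303/4791*1/16 + 2713/19164*7/16 + 820/4791*3/16 + 5239/19164*3/16 + 680/4791*1/16 = 820/4791 = pi_3  (ok)
  1303/4791*3/16 + 2713/19164*1/16 + 820/4791*7/16 + 5239/19164*5/16 + 680/4791*3/8 = 5239/19164 = pi_4  (ok)
  1303/4791*1/4 + 2713/19164*1/16 + 820/4791*1/8 + 5239/19164*1/16 + 680/4791*3/16 = 680/4791 = pi_5  (ok)

Answer: 1303/4791 2713/19164 820/4791 5239/19164 680/4791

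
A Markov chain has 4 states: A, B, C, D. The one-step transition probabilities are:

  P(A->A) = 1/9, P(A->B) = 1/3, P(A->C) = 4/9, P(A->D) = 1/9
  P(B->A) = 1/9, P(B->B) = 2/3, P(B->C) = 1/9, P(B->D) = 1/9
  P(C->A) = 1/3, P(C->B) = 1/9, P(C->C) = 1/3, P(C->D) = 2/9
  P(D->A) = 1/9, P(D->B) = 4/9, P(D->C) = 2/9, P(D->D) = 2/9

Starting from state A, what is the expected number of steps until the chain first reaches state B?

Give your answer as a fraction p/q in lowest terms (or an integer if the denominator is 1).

Answer: 369/100

Derivation:
Let h_i = expected steps to first reach B from state i.
Boundary: h_B = 0.
First-step equations for the other states:
  h_A = 1 + 1/9*h_A + 1/3*h_B + 4/9*h_C + 1/9*h_D
  h_C = 1 + 1/3*h_A + 1/9*h_B + 1/3*h_C + 2/9*h_D
  h_D = 1 + 1/9*h_A + 4/9*h_B + 2/9*h_C + 2/9*h_D

Substituting h_B = 0 and rearranging gives the linear system (I - Q) h = 1:
  [8/9, -4/9, -1/9] . (h_A, h_C, h_D) = 1
  [-1/3, 2/3, -2/9] . (h_A, h_C, h_D) = 1
  [-1/9, -2/9, 7/9] . (h_A, h_C, h_D) = 1

Solving yields:
  h_A = 369/100
  h_C = 873/200
  h_D = 153/50

Starting state is A, so the expected hitting time is h_A = 369/100.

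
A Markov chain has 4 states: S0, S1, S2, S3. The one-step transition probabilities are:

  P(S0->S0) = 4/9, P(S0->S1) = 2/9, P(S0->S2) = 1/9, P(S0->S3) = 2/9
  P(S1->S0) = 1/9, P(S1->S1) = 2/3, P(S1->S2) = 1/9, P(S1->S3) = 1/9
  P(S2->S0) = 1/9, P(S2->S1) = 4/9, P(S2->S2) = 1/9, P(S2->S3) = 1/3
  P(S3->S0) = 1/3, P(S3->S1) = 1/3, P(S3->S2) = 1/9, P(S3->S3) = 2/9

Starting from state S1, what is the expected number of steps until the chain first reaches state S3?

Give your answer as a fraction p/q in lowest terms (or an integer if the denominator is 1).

Answer: 162/25

Derivation:
Let h_i = expected steps to first reach S3 from state i.
Boundary: h_S3 = 0.
First-step equations for the other states:
  h_S0 = 1 + 4/9*h_S0 + 2/9*h_S1 + 1/9*h_S2 + 2/9*h_S3
  h_S1 = 1 + 1/9*h_S0 + 2/3*h_S1 + 1/9*h_S2 + 1/9*h_S3
  h_S2 = 1 + 1/9*h_S0 + 4/9*h_S1 + 1/9*h_S2 + 1/3*h_S3

Substituting h_S3 = 0 and rearranging gives the linear system (I - Q) h = 1:
  [5/9, -2/9, -1/9] . (h_S0, h_S1, h_S2) = 1
  [-1/9, 1/3, -1/9] . (h_S0, h_S1, h_S2) = 1
  [-1/9, -4/9, 8/9] . (h_S0, h_S1, h_S2) = 1

Solving yields:
  h_S0 = 27/5
  h_S1 = 162/25
  h_S2 = 126/25

Starting state is S1, so the expected hitting time is h_S1 = 162/25.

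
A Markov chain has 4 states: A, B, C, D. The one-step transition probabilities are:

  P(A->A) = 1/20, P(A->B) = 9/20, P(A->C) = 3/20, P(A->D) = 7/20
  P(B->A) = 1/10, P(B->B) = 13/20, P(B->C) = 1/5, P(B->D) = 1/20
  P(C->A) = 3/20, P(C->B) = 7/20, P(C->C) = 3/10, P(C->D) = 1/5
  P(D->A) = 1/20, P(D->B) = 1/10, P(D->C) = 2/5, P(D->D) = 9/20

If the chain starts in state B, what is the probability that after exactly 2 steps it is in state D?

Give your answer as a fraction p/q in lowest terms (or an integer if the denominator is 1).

Answer: 13/100

Derivation:
Computing P^2 by repeated multiplication:
P^1 =
  A: [1/20, 9/20, 3/20, 7/20]
  B: [1/10, 13/20, 1/5, 1/20]
  C: [3/20, 7/20, 3/10, 1/5]
  D: [1/20, 1/10, 2/5, 9/20]
P^2 =
  A: [7/80, 161/400, 113/400, 91/400]
  B: [41/400, 217/400, 9/40, 13/100]
  C: [39/400, 21/50, 21/80, 11/50]
  D: [19/200, 109/400, 131/400, 61/200]

(P^2)[B -> D] = 13/100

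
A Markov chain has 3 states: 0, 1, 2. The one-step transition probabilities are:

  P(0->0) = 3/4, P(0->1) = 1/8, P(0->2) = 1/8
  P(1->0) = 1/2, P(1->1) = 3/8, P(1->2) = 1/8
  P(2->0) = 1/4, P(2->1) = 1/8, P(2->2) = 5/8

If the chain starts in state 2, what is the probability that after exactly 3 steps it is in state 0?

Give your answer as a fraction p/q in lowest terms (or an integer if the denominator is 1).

Computing P^3 by repeated multiplication:
P^1 =
  0: [3/4, 1/8, 1/8]
  1: [1/2, 3/8, 1/8]
  2: [1/4, 1/8, 5/8]
P^2 =
  0: [21/32, 5/32, 3/16]
  1: [19/32, 7/32, 3/16]
  2: [13/32, 5/32, 7/16]
P^3 =
  0: [79/128, 21/128, 7/32]
  1: [77/128, 23/128, 7/32]
  2: [63/128, 21/128, 11/32]

(P^3)[2 -> 0] = 63/128

Answer: 63/128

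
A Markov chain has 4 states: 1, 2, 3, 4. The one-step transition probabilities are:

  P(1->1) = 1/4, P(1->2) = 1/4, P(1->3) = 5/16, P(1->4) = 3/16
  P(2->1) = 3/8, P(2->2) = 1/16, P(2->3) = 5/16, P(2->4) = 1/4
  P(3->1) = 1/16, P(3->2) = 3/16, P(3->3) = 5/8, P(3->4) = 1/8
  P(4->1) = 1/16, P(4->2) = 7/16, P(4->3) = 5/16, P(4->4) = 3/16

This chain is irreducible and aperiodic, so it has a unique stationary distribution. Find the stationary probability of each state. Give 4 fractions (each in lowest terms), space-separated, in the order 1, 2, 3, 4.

Answer: 527/3311 708/3311 5/11 571/3311

Derivation:
The stationary distribution satisfies pi = pi * P, i.e.:
  pi_1 = 1/4*pi_1 + 3/8*pi_2 + 1/16*pi_3 + 1/16*pi_4
  pi_2 = 1/4*pi_1 + 1/16*pi_2 + 3/16*pi_3 + 7/16*pi_4
  pi_3 = 5/16*pi_1 + 5/16*pi_2 + 5/8*pi_3 + 5/16*pi_4
  pi_4 = 3/16*pi_1 + 1/4*pi_2 + 1/8*pi_3 + 3/16*pi_4
with normalization: pi_1 + pi_2 + pi_3 + pi_4 = 1.

Using the first 3 balance equations plus normalization, the linear system A*pi = b is:
  [-3/4, 3/8, 1/16, 1/16] . pi = 0
  [1/4, -15/16, 3/16, 7/16] . pi = 0
  [5/16, 5/16, -3/8, 5/16] . pi = 0
  [1, 1, 1, 1] . pi = 1

Solving yields:
  pi_1 = 527/3311
  pi_2 = 708/3311
  pi_3 = 5/11
  pi_4 = 571/3311

Verification (pi * P):
  527/3311*1/4 + 708/3311*3/8 + 5/11*1/16 + 571/3311*1/16 = 527/3311 = pi_1  (ok)
  527/3311*1/4 + 708/3311*1/16 + 5/11*3/16 + 571/3311*7/16 = 708/3311 = pi_2  (ok)
  527/3311*5/16 + 708/3311*5/16 + 5/11*5/8 + 571/3311*5/16 = 5/11 = pi_3  (ok)
  527/3311*3/16 + 708/3311*1/4 + 5/11*1/8 + 571/3311*3/16 = 571/3311 = pi_4  (ok)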